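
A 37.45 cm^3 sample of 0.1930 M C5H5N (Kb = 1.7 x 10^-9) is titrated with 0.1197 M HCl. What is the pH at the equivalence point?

n(C5H5N) = 0.1930 x 0.03745 = 0.007228 mol; V(HCl) at equivalence = 0.007228/0.1197 = 0.06038 L.
At equivalence the base is fully converted to C5H5NH+; total volume = 0.09783 L, so [C5H5NH+] = 0.007228/0.09783 = 0.07388 M.
Ka(C5H5NH+) = Kw/Kb = 1.0e-14 / 1.7 x 10^-9 = 5.88e-6.
[H^+] = sqrt(Ka x [C5H5NH+]) = sqrt(5.88e-6 x 0.07388) = 0.000659 M.
pH = -log(0.000659) = 3.18.

3.18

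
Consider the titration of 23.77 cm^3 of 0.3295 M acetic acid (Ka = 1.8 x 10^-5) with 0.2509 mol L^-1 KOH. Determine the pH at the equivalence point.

n(CH3COOH) = 0.3295 x 0.02377 = 0.007832 mol; V(KOH) at equivalence = 0.007832/0.2509 = 0.03122 L.
At equivalence all the acid is converted to CH3COO-; total volume = 0.02377 + 0.03122 = 0.05499 L, so [CH3COO-] = 0.007832/0.05499 = 0.1424 M.
Kb = Kw/Ka = 1.0e-14 / 1.8 x 10^-5 = 5.56e-10.
[OH^-] = sqrt(Kb x [CH3COO-]) = sqrt(5.56e-10 x 0.1424) = 8.90e-6 M.
pOH = 5.05, so pH = 14.00 - 5.05 = 8.95.

8.95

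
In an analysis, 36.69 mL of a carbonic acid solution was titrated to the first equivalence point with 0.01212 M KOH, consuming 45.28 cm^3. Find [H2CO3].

n(KOH) = 0.01212 x 0.04528 = 0.0005488 mol.
At the first equivalence point, 1 mol OH^- react per mol H2CO3, so n(H2CO3) = 0.0005488 / 1 = 0.0005488 mol.
[H2CO3] = 0.0005488 / 0.03669 L = 0.0150 M.

0.0150 M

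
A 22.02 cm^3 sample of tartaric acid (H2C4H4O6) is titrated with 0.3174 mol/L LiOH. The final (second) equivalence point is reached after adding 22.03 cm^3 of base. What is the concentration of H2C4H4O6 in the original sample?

0.159 M

n(LiOH) = 0.3174 x 0.02203 = 0.006992 mol.
At the final (second) equivalence point, 2 mol OH^- react per mol H2C4H4O6, so n(H2C4H4O6) = 0.006992 / 2 = 0.003496 mol.
[H2C4H4O6] = 0.003496 / 0.02202 L = 0.159 M.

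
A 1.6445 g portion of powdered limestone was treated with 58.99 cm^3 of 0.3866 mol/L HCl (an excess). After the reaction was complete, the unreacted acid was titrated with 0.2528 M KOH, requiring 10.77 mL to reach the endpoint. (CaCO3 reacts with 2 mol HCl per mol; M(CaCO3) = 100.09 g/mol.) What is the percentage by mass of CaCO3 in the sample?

61.1%

Total n(HCl) added = 0.3866 x 0.05899 = 0.02281 mol.
n(KOH) used = 0.2528 x 0.01077 = 0.002723 mol, which equals the excess n(HCl).
So n(HCl) consumed by the sample = 0.02281 - 0.002723 = 0.02008 mol.
n(CaCO3) = 0.02008 / 2 = 0.01004 mol.
mass CaCO3 = 0.01004 x 100.09 = 1.005 g, so %CaCO3 = 1.005/1.6445 x 100 = 61.1%.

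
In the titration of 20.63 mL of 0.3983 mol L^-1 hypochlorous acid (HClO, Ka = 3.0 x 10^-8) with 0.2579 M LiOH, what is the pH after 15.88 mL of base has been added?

7.52

Initial n(HClO) = 0.3983 x 0.02063 = 0.008217 mol.
n(LiOH) added = 0.2579 x 0.01588 = 0.004095 mol, converting that many moles of HClO to ClO-.
Remaining n(HClO) = 0.004121 mol; n(ClO-) = 0.004095 mol.
By Henderson-Hasselbalch, pH = pKa + log([A^-]/[HA]) = 7.52 + log(0.004095/0.004121) = 7.52 + (-0.00) = 7.52.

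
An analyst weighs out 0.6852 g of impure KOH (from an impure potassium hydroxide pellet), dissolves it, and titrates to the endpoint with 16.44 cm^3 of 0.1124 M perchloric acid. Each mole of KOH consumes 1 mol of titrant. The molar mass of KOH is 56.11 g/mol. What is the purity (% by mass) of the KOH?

15.1%

n(HClO4) = 0.1124 x 0.01644 = 0.001848 mol.
n(KOH) = 0.001848 / 1 = 0.001848 mol.
mass of KOH = 0.001848 x 56.11 = 0.1037 g.
% purity = 0.1037 / 0.6852 x 100 = 15.1%.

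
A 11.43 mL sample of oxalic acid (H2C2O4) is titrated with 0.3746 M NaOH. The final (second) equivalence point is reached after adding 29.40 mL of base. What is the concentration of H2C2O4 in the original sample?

0.482 M

n(NaOH) = 0.3746 x 0.02940 = 0.01101 mol.
At the final (second) equivalence point, 2 mol OH^- react per mol H2C2O4, so n(H2C2O4) = 0.01101 / 2 = 0.005507 mol.
[H2C2O4] = 0.005507 / 0.01143 L = 0.482 M.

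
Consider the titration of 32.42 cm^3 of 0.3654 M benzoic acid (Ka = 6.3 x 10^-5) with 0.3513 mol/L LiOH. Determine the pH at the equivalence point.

n(C6H5COOH) = 0.3654 x 0.03242 = 0.01185 mol; V(LiOH) at equivalence = 0.01185/0.3513 = 0.03372 L.
At equivalence all the acid is converted to C6H5COO-; total volume = 0.03242 + 0.03372 = 0.06614 L, so [C6H5COO-] = 0.01185/0.06614 = 0.1791 M.
Kb = Kw/Ka = 1.0e-14 / 6.3 x 10^-5 = 1.59e-10.
[OH^-] = sqrt(Kb x [C6H5COO-]) = sqrt(1.59e-10 x 0.1791) = 5.33e-6 M.
pOH = 5.27, so pH = 14.00 - 5.27 = 8.73.

8.73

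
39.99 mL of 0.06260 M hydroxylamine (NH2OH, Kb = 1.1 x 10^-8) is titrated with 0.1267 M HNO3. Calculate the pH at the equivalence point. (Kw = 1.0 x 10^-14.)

3.71

n(NH2OH) = 0.06260 x 0.03999 = 0.002503 mol; V(HNO3) at equivalence = 0.002503/0.1267 = 0.01976 L.
At equivalence the base is fully converted to NH3OH+; total volume = 0.05975 L, so [NH3OH+] = 0.002503/0.05975 = 0.04190 M.
Ka(NH3OH+) = Kw/Kb = 1.0e-14 / 1.1 x 10^-8 = 9.09e-7.
[H^+] = sqrt(Ka x [NH3OH+]) = sqrt(9.09e-7 x 0.04190) = 0.000195 M.
pH = -log(0.000195) = 3.71.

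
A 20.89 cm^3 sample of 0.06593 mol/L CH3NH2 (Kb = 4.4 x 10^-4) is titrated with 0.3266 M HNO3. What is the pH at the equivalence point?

5.95

n(CH3NH2) = 0.06593 x 0.02089 = 0.001377 mol; V(HNO3) at equivalence = 0.001377/0.3266 = 0.004217 L.
At equivalence the base is fully converted to CH3NH3+; total volume = 0.02511 L, so [CH3NH3+] = 0.001377/0.02511 = 0.05486 M.
Ka(CH3NH3+) = Kw/Kb = 1.0e-14 / 4.4 x 10^-4 = 2.27e-11.
[H^+] = sqrt(Ka x [CH3NH3+]) = sqrt(2.27e-11 x 0.05486) = 1.12e-6 M.
pH = -log(1.12e-6) = 5.95.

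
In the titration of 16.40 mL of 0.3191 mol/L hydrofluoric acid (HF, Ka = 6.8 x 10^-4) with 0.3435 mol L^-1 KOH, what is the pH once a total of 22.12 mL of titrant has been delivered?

n(acid) = 0.3191 x 0.01640 = 0.005233 mol; n(KOH) added = 0.3435 x 0.02212 = 0.007598 mol.
Base is in excess by 0.007598 - 0.005233 = 0.002365 mol in a total volume of 0.03852 L.
[OH^-] = 0.002365/0.03852 = 0.06140 M, so pOH = 1.21 and pH = 14.00 - 1.21 = 12.79.

12.79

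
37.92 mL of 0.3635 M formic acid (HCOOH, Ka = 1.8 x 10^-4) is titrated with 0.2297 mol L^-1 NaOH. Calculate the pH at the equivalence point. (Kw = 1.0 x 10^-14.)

n(HCOOH) = 0.3635 x 0.03792 = 0.01378 mol; V(NaOH) at equivalence = 0.01378/0.2297 = 0.06001 L.
At equivalence all the acid is converted to HCOO-; total volume = 0.03792 + 0.06001 = 0.09793 L, so [HCOO-] = 0.01378/0.09793 = 0.1408 M.
Kb = Kw/Ka = 1.0e-14 / 1.8 x 10^-4 = 5.56e-11.
[OH^-] = sqrt(Kb x [HCOO-]) = sqrt(5.56e-11 x 0.1408) = 2.80e-6 M.
pOH = 5.55, so pH = 14.00 - 5.55 = 8.45.

8.45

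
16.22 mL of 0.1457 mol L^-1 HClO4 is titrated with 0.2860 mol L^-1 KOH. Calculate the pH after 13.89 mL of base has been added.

12.73

n(acid) = 0.1457 x 0.01622 = 0.002363 mol; n(KOH) added = 0.2860 x 0.01389 = 0.003973 mol.
Base is in excess by 0.003973 - 0.002363 = 0.001609 mol in a total volume of 0.03011 L.
[OH^-] = 0.001609/0.03011 = 0.05345 M, so pOH = 1.27 and pH = 14.00 - 1.27 = 12.73.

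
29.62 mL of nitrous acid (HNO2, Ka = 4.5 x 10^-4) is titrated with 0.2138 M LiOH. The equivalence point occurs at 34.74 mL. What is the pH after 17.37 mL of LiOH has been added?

3.35

17.37 mL is exactly half the equivalence volume (34.74/2), i.e. the half-equivalence point.
There, n(HA) = n(A^-), so pH = pKa = -log(4.5 x 10^-4) = 3.35.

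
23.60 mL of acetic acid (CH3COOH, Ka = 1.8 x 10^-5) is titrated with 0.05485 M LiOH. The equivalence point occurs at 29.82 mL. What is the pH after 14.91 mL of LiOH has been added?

4.74

14.91 mL is exactly half the equivalence volume (29.82/2), i.e. the half-equivalence point.
There, n(HA) = n(A^-), so pH = pKa = -log(1.8 x 10^-5) = 4.74.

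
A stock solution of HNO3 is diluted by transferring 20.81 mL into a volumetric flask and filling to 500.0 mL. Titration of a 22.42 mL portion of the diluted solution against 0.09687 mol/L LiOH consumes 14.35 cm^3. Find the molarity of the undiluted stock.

1.49 M

n(LiOH) = 0.09687 x 0.01435 = 0.001390 mol.
n(HNO3) in the aliquot = 0.001390 mol.
[diluted HNO3] = 0.001390 / 0.02242 = 0.06200 M.
Dilution factor = 500.0/20.81 = 24.03, so [stock] = 0.06200 x 24.03 = 1.49 M.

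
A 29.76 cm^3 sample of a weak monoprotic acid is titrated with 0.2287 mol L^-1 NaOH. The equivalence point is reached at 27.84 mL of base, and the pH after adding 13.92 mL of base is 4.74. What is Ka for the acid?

1.8 x 10^-5

13.92 mL is half of the equivalence volume, so this is the half-equivalence point where [HA] = [A^-].
At half-equivalence pH = pKa, so pKa = 4.74.
Ka = 10^(-4.74) = 1.8 x 10^-5.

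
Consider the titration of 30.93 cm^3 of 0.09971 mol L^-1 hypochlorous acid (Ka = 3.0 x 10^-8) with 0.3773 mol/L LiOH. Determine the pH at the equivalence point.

10.21

n(HClO) = 0.09971 x 0.03093 = 0.003084 mol; V(LiOH) at equivalence = 0.003084/0.3773 = 0.008174 L.
At equivalence all the acid is converted to ClO-; total volume = 0.03093 + 0.008174 = 0.03910 L, so [ClO-] = 0.003084/0.03910 = 0.07887 M.
Kb = Kw/Ka = 1.0e-14 / 3.0 x 10^-8 = 3.33e-7.
[OH^-] = sqrt(Kb x [ClO-]) = sqrt(3.33e-7 x 0.07887) = 0.000162 M.
pOH = 3.79, so pH = 14.00 - 3.79 = 10.21.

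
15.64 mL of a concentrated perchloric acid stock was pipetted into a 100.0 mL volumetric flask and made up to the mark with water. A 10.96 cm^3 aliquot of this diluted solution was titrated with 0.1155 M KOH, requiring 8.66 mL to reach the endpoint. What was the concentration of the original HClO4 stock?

0.584 M

n(KOH) = 0.1155 x 0.008660 = 0.001000 mol.
n(HClO4) in the aliquot = 0.001000 mol.
[diluted HClO4] = 0.001000 / 0.01096 = 0.09126 M.
Dilution factor = 100.0/15.64 = 6.394, so [stock] = 0.09126 x 6.394 = 0.584 M.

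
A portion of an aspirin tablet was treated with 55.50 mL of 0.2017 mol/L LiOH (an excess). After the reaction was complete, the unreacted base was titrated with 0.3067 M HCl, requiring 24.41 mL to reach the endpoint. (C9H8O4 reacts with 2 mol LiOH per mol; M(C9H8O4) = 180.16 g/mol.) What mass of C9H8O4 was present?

0.334 g

Total n(LiOH) added = 0.2017 x 0.05550 = 0.01119 mol.
n(HCl) used = 0.3067 x 0.02441 = 0.007487 mol, which equals the excess n(LiOH).
So n(LiOH) consumed by the sample = 0.01119 - 0.007487 = 0.003708 mol.
n(C9H8O4) = 0.003708 / 2 = 0.001854 mol.
mass = 0.001854 mol x 180.16 g/mol = 0.334 g.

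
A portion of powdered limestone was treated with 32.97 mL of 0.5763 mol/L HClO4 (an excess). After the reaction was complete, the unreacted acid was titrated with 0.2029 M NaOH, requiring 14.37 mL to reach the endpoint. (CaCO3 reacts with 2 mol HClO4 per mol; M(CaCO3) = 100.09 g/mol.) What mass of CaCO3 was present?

Total n(HClO4) added = 0.5763 x 0.03297 = 0.01900 mol.
n(NaOH) used = 0.2029 x 0.01437 = 0.002916 mol, which equals the excess n(HClO4).
So n(HClO4) consumed by the sample = 0.01900 - 0.002916 = 0.01608 mol.
n(CaCO3) = 0.01608 / 2 = 0.008042 mol.
mass = 0.008042 mol x 100.09 g/mol = 0.805 g.

0.805 g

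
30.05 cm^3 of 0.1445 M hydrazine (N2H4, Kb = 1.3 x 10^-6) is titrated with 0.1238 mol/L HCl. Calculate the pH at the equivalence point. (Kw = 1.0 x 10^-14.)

n(N2H4) = 0.1445 x 0.03005 = 0.004342 mol; V(HCl) at equivalence = 0.004342/0.1238 = 0.03507 L.
At equivalence the base is fully converted to N2H5+; total volume = 0.06512 L, so [N2H5+] = 0.004342/0.06512 = 0.06668 M.
Ka(N2H5+) = Kw/Kb = 1.0e-14 / 1.3 x 10^-6 = 7.69e-9.
[H^+] = sqrt(Ka x [N2H5+]) = sqrt(7.69e-9 x 0.06668) = 2.26e-5 M.
pH = -log(2.26e-5) = 4.64.

4.64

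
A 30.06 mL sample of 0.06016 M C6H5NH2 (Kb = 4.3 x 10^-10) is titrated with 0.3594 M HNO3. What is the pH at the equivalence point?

2.96

n(C6H5NH2) = 0.06016 x 0.03006 = 0.001808 mol; V(HNO3) at equivalence = 0.001808/0.3594 = 0.005032 L.
At equivalence the base is fully converted to C6H5NH3+; total volume = 0.03509 L, so [C6H5NH3+] = 0.001808/0.03509 = 0.05153 M.
Ka(C6H5NH3+) = Kw/Kb = 1.0e-14 / 4.3 x 10^-10 = 2.33e-5.
[H^+] = sqrt(Ka x [C6H5NH3+]) = sqrt(2.33e-5 x 0.05153) = 0.00109 M.
pH = -log(0.00109) = 2.96.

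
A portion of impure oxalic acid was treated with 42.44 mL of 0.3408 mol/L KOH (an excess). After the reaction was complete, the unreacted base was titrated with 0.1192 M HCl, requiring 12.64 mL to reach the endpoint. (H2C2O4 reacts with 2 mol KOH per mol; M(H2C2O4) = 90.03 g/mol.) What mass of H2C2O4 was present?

0.583 g

Total n(KOH) added = 0.3408 x 0.04244 = 0.01446 mol.
n(HCl) used = 0.1192 x 0.01264 = 0.001507 mol, which equals the excess n(KOH).
So n(KOH) consumed by the sample = 0.01446 - 0.001507 = 0.01296 mol.
n(H2C2O4) = 0.01296 / 2 = 0.006478 mol.
mass = 0.006478 mol x 90.03 g/mol = 0.583 g.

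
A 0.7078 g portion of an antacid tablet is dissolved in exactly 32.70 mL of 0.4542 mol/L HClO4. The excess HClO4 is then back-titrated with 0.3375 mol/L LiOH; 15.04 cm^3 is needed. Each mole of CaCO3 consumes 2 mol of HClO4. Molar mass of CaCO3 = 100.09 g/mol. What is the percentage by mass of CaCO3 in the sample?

Total n(HClO4) added = 0.4542 x 0.03270 = 0.01485 mol.
n(LiOH) used = 0.3375 x 0.01504 = 0.005076 mol, which equals the excess n(HClO4).
So n(HClO4) consumed by the sample = 0.01485 - 0.005076 = 0.009776 mol.
n(CaCO3) = 0.009776 / 2 = 0.004888 mol.
mass CaCO3 = 0.004888 x 100.09 = 0.4893 g, so %CaCO3 = 0.4893/0.7078 x 100 = 69.1%.

69.1%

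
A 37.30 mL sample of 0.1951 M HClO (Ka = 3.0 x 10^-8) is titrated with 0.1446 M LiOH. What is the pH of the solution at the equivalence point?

n(HClO) = 0.1951 x 0.03730 = 0.007277 mol; V(LiOH) at equivalence = 0.007277/0.1446 = 0.05033 L.
At equivalence all the acid is converted to ClO-; total volume = 0.03730 + 0.05033 = 0.08763 L, so [ClO-] = 0.007277/0.08763 = 0.08305 M.
Kb = Kw/Ka = 1.0e-14 / 3.0 x 10^-8 = 3.33e-7.
[OH^-] = sqrt(Kb x [ClO-]) = sqrt(3.33e-7 x 0.08305) = 0.000166 M.
pOH = 3.78, so pH = 14.00 - 3.78 = 10.22.

10.22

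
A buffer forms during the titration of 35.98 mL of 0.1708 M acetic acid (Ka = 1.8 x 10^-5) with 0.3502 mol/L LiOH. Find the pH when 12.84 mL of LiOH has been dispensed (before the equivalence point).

5.18

Initial n(CH3COOH) = 0.1708 x 0.03598 = 0.006145 mol.
n(LiOH) added = 0.3502 x 0.01284 = 0.004497 mol, converting that many moles of CH3COOH to CH3COO-.
Remaining n(CH3COOH) = 0.001649 mol; n(CH3COO-) = 0.004497 mol.
By Henderson-Hasselbalch, pH = pKa + log([A^-]/[HA]) = 4.74 + log(0.004497/0.001649) = 4.74 + (+0.44) = 5.18.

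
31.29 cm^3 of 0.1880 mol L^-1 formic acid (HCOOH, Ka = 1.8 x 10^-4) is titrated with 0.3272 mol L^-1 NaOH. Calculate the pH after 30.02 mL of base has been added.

n(acid) = 0.1880 x 0.03129 = 0.005883 mol; n(NaOH) added = 0.3272 x 0.03002 = 0.009823 mol.
Base is in excess by 0.009823 - 0.005883 = 0.003940 mol in a total volume of 0.06131 L.
[OH^-] = 0.003940/0.06131 = 0.06426 M, so pOH = 1.19 and pH = 14.00 - 1.19 = 12.81.

12.81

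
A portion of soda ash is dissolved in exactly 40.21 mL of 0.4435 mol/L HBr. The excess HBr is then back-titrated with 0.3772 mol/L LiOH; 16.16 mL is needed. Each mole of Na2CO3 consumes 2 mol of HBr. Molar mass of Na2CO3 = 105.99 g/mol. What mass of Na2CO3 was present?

Total n(HBr) added = 0.4435 x 0.04021 = 0.01783 mol.
n(LiOH) used = 0.3772 x 0.01616 = 0.006096 mol, which equals the excess n(HBr).
So n(HBr) consumed by the sample = 0.01783 - 0.006096 = 0.01174 mol.
n(Na2CO3) = 0.01174 / 2 = 0.005869 mol.
mass = 0.005869 mol x 105.99 g/mol = 0.622 g.

0.622 g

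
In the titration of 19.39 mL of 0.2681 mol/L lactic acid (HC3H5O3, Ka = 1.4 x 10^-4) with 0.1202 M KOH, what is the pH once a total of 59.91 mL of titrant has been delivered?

12.40

n(acid) = 0.2681 x 0.01939 = 0.005198 mol; n(KOH) added = 0.1202 x 0.05991 = 0.007201 mol.
Base is in excess by 0.007201 - 0.005198 = 0.002003 mol in a total volume of 0.07930 L.
[OH^-] = 0.002003/0.07930 = 0.02526 M, so pOH = 1.60 and pH = 14.00 - 1.60 = 12.40.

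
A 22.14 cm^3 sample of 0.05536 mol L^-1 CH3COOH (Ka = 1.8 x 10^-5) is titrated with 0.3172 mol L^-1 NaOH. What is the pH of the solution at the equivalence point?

8.71

n(CH3COOH) = 0.05536 x 0.02214 = 0.001226 mol; V(NaOH) at equivalence = 0.001226/0.3172 = 0.003864 L.
At equivalence all the acid is converted to CH3COO-; total volume = 0.02214 + 0.003864 = 0.02600 L, so [CH3COO-] = 0.001226/0.02600 = 0.04713 M.
Kb = Kw/Ka = 1.0e-14 / 1.8 x 10^-5 = 5.56e-10.
[OH^-] = sqrt(Kb x [CH3COO-]) = sqrt(5.56e-10 x 0.04713) = 5.12e-6 M.
pOH = 5.29, so pH = 14.00 - 5.29 = 8.71.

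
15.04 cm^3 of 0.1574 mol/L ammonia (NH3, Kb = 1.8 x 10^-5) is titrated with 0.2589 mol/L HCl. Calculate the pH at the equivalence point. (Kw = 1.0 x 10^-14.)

n(NH3) = 0.1574 x 0.01504 = 0.002367 mol; V(HCl) at equivalence = 0.002367/0.2589 = 0.009144 L.
At equivalence the base is fully converted to NH4+; total volume = 0.02418 L, so [NH4+] = 0.002367/0.02418 = 0.09789 M.
Ka(NH4+) = Kw/Kb = 1.0e-14 / 1.8 x 10^-5 = 5.56e-10.
[H^+] = sqrt(Ka x [NH4+]) = sqrt(5.56e-10 x 0.09789) = 7.37e-6 M.
pH = -log(7.37e-6) = 5.13.

5.13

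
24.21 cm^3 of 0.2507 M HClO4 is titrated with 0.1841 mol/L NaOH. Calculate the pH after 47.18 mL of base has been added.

n(acid) = 0.2507 x 0.02421 = 0.006069 mol; n(NaOH) added = 0.1841 x 0.04718 = 0.008686 mol.
Base is in excess by 0.008686 - 0.006069 = 0.002616 mol in a total volume of 0.07139 L.
[OH^-] = 0.002616/0.07139 = 0.03665 M, so pOH = 1.44 and pH = 14.00 - 1.44 = 12.56.

12.56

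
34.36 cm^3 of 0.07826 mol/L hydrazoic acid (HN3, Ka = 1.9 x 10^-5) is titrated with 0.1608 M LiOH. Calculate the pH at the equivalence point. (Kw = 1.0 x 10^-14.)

8.72

n(HN3) = 0.07826 x 0.03436 = 0.002689 mol; V(LiOH) at equivalence = 0.002689/0.1608 = 0.01672 L.
At equivalence all the acid is converted to N3-; total volume = 0.03436 + 0.01672 = 0.05108 L, so [N3-] = 0.002689/0.05108 = 0.05264 M.
Kb = Kw/Ka = 1.0e-14 / 1.9 x 10^-5 = 5.26e-10.
[OH^-] = sqrt(Kb x [N3-]) = sqrt(5.26e-10 x 0.05264) = 5.26e-6 M.
pOH = 5.28, so pH = 14.00 - 5.28 = 8.72.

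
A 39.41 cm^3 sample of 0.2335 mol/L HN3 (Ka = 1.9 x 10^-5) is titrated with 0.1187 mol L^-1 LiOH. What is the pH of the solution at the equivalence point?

n(HN3) = 0.2335 x 0.03941 = 0.009202 mol; V(LiOH) at equivalence = 0.009202/0.1187 = 0.07753 L.
At equivalence all the acid is converted to N3-; total volume = 0.03941 + 0.07753 = 0.1169 L, so [N3-] = 0.009202/0.1169 = 0.07870 M.
Kb = Kw/Ka = 1.0e-14 / 1.9 x 10^-5 = 5.26e-10.
[OH^-] = sqrt(Kb x [N3-]) = sqrt(5.26e-10 x 0.07870) = 6.44e-6 M.
pOH = 5.19, so pH = 14.00 - 5.19 = 8.81.

8.81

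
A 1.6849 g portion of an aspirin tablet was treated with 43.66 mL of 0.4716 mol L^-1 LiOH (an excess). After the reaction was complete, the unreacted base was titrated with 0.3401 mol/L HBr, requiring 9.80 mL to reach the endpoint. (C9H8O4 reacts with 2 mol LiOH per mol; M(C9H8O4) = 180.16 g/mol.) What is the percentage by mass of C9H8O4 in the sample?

92.3%

Total n(LiOH) added = 0.4716 x 0.04366 = 0.02059 mol.
n(HBr) used = 0.3401 x 0.009800 = 0.003333 mol, which equals the excess n(LiOH).
So n(LiOH) consumed by the sample = 0.02059 - 0.003333 = 0.01726 mol.
n(C9H8O4) = 0.01726 / 2 = 0.008629 mol.
mass C9H8O4 = 0.008629 x 180.16 = 1.555 g, so %C9H8O4 = 1.555/1.6849 x 100 = 92.3%.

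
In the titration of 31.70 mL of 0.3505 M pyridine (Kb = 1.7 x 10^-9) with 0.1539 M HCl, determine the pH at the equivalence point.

n(C5H5N) = 0.3505 x 0.03170 = 0.01111 mol; V(HCl) at equivalence = 0.01111/0.1539 = 0.07220 L.
At equivalence the base is fully converted to C5H5NH+; total volume = 0.1039 L, so [C5H5NH+] = 0.01111/0.1039 = 0.1069 M.
Ka(C5H5NH+) = Kw/Kb = 1.0e-14 / 1.7 x 10^-9 = 5.88e-6.
[H^+] = sqrt(Ka x [C5H5NH+]) = sqrt(5.88e-6 x 0.1069) = 0.000793 M.
pH = -log(0.000793) = 3.10.

3.10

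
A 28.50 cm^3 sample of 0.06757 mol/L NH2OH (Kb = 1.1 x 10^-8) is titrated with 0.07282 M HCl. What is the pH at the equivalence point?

n(NH2OH) = 0.06757 x 0.02850 = 0.001926 mol; V(HCl) at equivalence = 0.001926/0.07282 = 0.02645 L.
At equivalence the base is fully converted to NH3OH+; total volume = 0.05495 L, so [NH3OH+] = 0.001926/0.05495 = 0.03505 M.
Ka(NH3OH+) = Kw/Kb = 1.0e-14 / 1.1 x 10^-8 = 9.09e-7.
[H^+] = sqrt(Ka x [NH3OH+]) = sqrt(9.09e-7 x 0.03505) = 0.000178 M.
pH = -log(0.000178) = 3.75.

3.75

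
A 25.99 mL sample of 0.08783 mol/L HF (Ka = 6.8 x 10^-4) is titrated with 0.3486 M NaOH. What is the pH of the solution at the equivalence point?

n(HF) = 0.08783 x 0.02599 = 0.002283 mol; V(NaOH) at equivalence = 0.002283/0.3486 = 0.006548 L.
At equivalence all the acid is converted to F-; total volume = 0.02599 + 0.006548 = 0.03254 L, so [F-] = 0.002283/0.03254 = 0.07015 M.
Kb = Kw/Ka = 1.0e-14 / 6.8 x 10^-4 = 1.47e-11.
[OH^-] = sqrt(Kb x [F-]) = sqrt(1.47e-11 x 0.07015) = 1.02e-6 M.
pOH = 5.99, so pH = 14.00 - 5.99 = 8.01.

8.01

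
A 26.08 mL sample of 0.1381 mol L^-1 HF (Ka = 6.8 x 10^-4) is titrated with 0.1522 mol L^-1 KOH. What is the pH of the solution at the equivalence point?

8.01

n(HF) = 0.1381 x 0.02608 = 0.003602 mol; V(KOH) at equivalence = 0.003602/0.1522 = 0.02366 L.
At equivalence all the acid is converted to F-; total volume = 0.02608 + 0.02366 = 0.04974 L, so [F-] = 0.003602/0.04974 = 0.07240 M.
Kb = Kw/Ka = 1.0e-14 / 6.8 x 10^-4 = 1.47e-11.
[OH^-] = sqrt(Kb x [F-]) = sqrt(1.47e-11 x 0.07240) = 1.03e-6 M.
pOH = 5.99, so pH = 14.00 - 5.99 = 8.01.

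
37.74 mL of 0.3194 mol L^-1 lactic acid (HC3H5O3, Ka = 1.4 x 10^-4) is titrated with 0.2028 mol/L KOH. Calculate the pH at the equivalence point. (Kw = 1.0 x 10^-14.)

8.47

n(HC3H5O3) = 0.3194 x 0.03774 = 0.01205 mol; V(KOH) at equivalence = 0.01205/0.2028 = 0.05944 L.
At equivalence all the acid is converted to C3H5O3-; total volume = 0.03774 + 0.05944 = 0.09718 L, so [C3H5O3-] = 0.01205/0.09718 = 0.1240 M.
Kb = Kw/Ka = 1.0e-14 / 1.4 x 10^-4 = 7.14e-11.
[OH^-] = sqrt(Kb x [C3H5O3-]) = sqrt(7.14e-11 x 0.1240) = 2.98e-6 M.
pOH = 5.53, so pH = 14.00 - 5.53 = 8.47.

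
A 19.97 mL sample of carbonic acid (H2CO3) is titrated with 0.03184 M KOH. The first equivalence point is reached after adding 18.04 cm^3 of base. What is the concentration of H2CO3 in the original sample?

n(KOH) = 0.03184 x 0.01804 = 0.0005744 mol.
At the first equivalence point, 1 mol OH^- react per mol H2CO3, so n(H2CO3) = 0.0005744 / 1 = 0.0005744 mol.
[H2CO3] = 0.0005744 / 0.01997 L = 0.0288 M.

0.0288 M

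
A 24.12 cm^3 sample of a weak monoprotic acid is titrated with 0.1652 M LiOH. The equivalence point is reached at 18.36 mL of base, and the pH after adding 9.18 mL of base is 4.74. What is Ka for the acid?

1.8 x 10^-5

9.18 mL is half of the equivalence volume, so this is the half-equivalence point where [HA] = [A^-].
At half-equivalence pH = pKa, so pKa = 4.74.
Ka = 10^(-4.74) = 1.8 x 10^-5.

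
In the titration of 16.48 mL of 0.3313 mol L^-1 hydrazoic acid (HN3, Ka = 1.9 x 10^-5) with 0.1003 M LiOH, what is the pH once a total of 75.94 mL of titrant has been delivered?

12.37

n(acid) = 0.3313 x 0.01648 = 0.005460 mol; n(LiOH) added = 0.1003 x 0.07594 = 0.007617 mol.
Base is in excess by 0.007617 - 0.005460 = 0.002157 mol in a total volume of 0.09242 L.
[OH^-] = 0.002157/0.09242 = 0.02334 M, so pOH = 1.63 and pH = 14.00 - 1.63 = 12.37.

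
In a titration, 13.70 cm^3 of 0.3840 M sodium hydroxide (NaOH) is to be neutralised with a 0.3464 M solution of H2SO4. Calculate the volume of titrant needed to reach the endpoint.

n(NaOH) = 0.3840 mol/L x 0.01370 L = 0.005261 mol.
The neutralisation is 2 NaOH : 1 H2SO4, so n(H2SO4) = 0.005261 x 1/2 = 0.002630 mol.
V(H2SO4) = 0.002630 / 0.3464 = 0.007594 L = 7.59 mL.

7.59 mL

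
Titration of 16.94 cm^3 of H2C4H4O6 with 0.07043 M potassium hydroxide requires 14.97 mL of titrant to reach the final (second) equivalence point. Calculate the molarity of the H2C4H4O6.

0.0311 M

n(KOH) = 0.07043 x 0.01497 = 0.001054 mol.
At the final (second) equivalence point, 2 mol OH^- react per mol H2C4H4O6, so n(H2C4H4O6) = 0.001054 / 2 = 0.0005272 mol.
[H2C4H4O6] = 0.0005272 / 0.01694 L = 0.0311 M.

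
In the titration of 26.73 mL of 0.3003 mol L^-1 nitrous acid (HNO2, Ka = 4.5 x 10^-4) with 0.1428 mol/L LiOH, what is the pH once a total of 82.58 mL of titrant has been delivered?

12.54

n(acid) = 0.3003 x 0.02673 = 0.008027 mol; n(LiOH) added = 0.1428 x 0.08258 = 0.01179 mol.
Base is in excess by 0.01179 - 0.008027 = 0.003765 mol in a total volume of 0.1093 L.
[OH^-] = 0.003765/0.1093 = 0.03445 M, so pOH = 1.46 and pH = 14.00 - 1.46 = 12.54.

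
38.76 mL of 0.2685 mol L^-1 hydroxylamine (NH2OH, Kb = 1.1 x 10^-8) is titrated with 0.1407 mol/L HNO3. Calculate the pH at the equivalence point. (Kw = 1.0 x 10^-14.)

3.54

n(NH2OH) = 0.2685 x 0.03876 = 0.01041 mol; V(HNO3) at equivalence = 0.01041/0.1407 = 0.07397 L.
At equivalence the base is fully converted to NH3OH+; total volume = 0.1127 L, so [NH3OH+] = 0.01041/0.1127 = 0.09232 M.
Ka(NH3OH+) = Kw/Kb = 1.0e-14 / 1.1 x 10^-8 = 9.09e-7.
[H^+] = sqrt(Ka x [NH3OH+]) = sqrt(9.09e-7 x 0.09232) = 0.000290 M.
pH = -log(0.000290) = 3.54.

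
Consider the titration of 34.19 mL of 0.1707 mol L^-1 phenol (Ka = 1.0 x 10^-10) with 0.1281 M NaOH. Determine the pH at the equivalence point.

11.43

n(C6H5OH) = 0.1707 x 0.03419 = 0.005836 mol; V(NaOH) at equivalence = 0.005836/0.1281 = 0.04556 L.
At equivalence all the acid is converted to C6H5O-; total volume = 0.03419 + 0.04556 = 0.07975 L, so [C6H5O-] = 0.005836/0.07975 = 0.07318 M.
Kb = Kw/Ka = 1.0e-14 / 1.0 x 10^-10 = 0.000100.
[OH^-] = sqrt(Kb x [C6H5O-]) = sqrt(0.000100 x 0.07318) = 0.00271 M.
pOH = 2.57, so pH = 14.00 - 2.57 = 11.43.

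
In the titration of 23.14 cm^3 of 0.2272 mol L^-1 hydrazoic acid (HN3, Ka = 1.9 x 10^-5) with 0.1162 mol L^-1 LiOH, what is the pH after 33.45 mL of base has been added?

Initial n(HN3) = 0.2272 x 0.02314 = 0.005257 mol.
n(LiOH) added = 0.1162 x 0.03345 = 0.003887 mol, converting that many moles of HN3 to N3-.
Remaining n(HN3) = 0.001371 mol; n(N3-) = 0.003887 mol.
By Henderson-Hasselbalch, pH = pKa + log([A^-]/[HA]) = 4.72 + log(0.003887/0.001371) = 4.72 + (+0.45) = 5.17.

5.17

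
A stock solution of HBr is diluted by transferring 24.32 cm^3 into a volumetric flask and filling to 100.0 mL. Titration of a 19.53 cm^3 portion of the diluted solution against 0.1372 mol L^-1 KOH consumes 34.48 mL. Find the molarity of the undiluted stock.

n(KOH) = 0.1372 x 0.03448 = 0.004731 mol.
n(HBr) in the aliquot = 0.004731 mol.
[diluted HBr] = 0.004731 / 0.01953 = 0.2422 M.
Dilution factor = 100.0/24.32 = 4.112, so [stock] = 0.2422 x 4.112 = 0.996 M.

0.996 M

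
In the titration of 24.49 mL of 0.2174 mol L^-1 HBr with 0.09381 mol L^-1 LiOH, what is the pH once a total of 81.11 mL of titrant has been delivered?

n(acid) = 0.2174 x 0.02449 = 0.005324 mol; n(LiOH) added = 0.09381 x 0.08111 = 0.007609 mol.
Base is in excess by 0.007609 - 0.005324 = 0.002285 mol in a total volume of 0.1056 L.
[OH^-] = 0.002285/0.1056 = 0.02164 M, so pOH = 1.66 and pH = 14.00 - 1.66 = 12.34.

12.34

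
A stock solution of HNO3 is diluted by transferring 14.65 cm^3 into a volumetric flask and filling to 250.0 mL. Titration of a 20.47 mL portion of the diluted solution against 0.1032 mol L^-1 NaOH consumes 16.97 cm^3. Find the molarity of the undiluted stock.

1.46 M

n(NaOH) = 0.1032 x 0.01697 = 0.001751 mol.
n(HNO3) in the aliquot = 0.001751 mol.
[diluted HNO3] = 0.001751 / 0.02047 = 0.08555 M.
Dilution factor = 250.0/14.65 = 17.06, so [stock] = 0.08555 x 17.06 = 1.46 M.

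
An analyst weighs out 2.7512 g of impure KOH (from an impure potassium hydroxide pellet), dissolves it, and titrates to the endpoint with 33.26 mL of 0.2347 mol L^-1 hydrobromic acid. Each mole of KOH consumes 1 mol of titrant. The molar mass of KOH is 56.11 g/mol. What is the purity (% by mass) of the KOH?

n(HBr) = 0.2347 x 0.03326 = 0.007806 mol.
n(KOH) = 0.007806 / 1 = 0.007806 mol.
mass of KOH = 0.007806 x 56.11 = 0.4380 g.
% purity = 0.4380 / 2.7512 x 100 = 15.9%.

15.9%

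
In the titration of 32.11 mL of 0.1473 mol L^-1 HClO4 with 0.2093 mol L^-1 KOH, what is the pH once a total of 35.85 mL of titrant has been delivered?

12.61

n(acid) = 0.1473 x 0.03211 = 0.004730 mol; n(KOH) added = 0.2093 x 0.03585 = 0.007503 mol.
Base is in excess by 0.007503 - 0.004730 = 0.002774 mol in a total volume of 0.06796 L.
[OH^-] = 0.002774/0.06796 = 0.04081 M, so pOH = 1.39 and pH = 14.00 - 1.39 = 12.61.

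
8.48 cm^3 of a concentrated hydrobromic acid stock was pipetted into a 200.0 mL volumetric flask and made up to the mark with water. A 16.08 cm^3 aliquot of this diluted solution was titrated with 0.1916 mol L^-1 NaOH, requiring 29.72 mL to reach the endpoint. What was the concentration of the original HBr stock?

8.35 M

n(NaOH) = 0.1916 x 0.02972 = 0.005694 mol.
n(HBr) in the aliquot = 0.005694 mol.
[diluted HBr] = 0.005694 / 0.01608 = 0.3541 M.
Dilution factor = 200.0/8.480 = 23.58, so [stock] = 0.3541 x 23.58 = 8.35 M.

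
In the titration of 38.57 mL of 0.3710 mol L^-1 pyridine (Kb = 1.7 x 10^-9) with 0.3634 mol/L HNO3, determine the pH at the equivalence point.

n(C5H5N) = 0.3710 x 0.03857 = 0.01431 mol; V(HNO3) at equivalence = 0.01431/0.3634 = 0.03938 L.
At equivalence the base is fully converted to C5H5NH+; total volume = 0.07795 L, so [C5H5NH+] = 0.01431/0.07795 = 0.1836 M.
Ka(C5H5NH+) = Kw/Kb = 1.0e-14 / 1.7 x 10^-9 = 5.88e-6.
[H^+] = sqrt(Ka x [C5H5NH+]) = sqrt(5.88e-6 x 0.1836) = 0.00104 M.
pH = -log(0.00104) = 2.98.

2.98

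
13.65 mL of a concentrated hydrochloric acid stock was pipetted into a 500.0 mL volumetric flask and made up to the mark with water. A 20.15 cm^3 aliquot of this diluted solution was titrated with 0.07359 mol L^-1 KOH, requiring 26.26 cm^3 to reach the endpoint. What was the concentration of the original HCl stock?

n(KOH) = 0.07359 x 0.02626 = 0.001932 mol.
n(HCl) in the aliquot = 0.001932 mol.
[diluted HCl] = 0.001932 / 0.02015 = 0.09590 M.
Dilution factor = 500.0/13.65 = 36.63, so [stock] = 0.09590 x 36.63 = 3.51 M.

3.51 M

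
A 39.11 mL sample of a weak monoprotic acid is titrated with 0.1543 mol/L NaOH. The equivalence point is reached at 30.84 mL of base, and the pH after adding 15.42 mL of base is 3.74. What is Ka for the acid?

15.42 mL is half of the equivalence volume, so this is the half-equivalence point where [HA] = [A^-].
At half-equivalence pH = pKa, so pKa = 3.74.
Ka = 10^(-3.74) = 1.8 x 10^-4.

1.8 x 10^-4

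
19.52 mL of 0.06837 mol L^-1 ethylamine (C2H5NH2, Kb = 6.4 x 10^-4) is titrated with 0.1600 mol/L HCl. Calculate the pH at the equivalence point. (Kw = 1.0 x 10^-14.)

6.06

n(C2H5NH2) = 0.06837 x 0.01952 = 0.001335 mol; V(HCl) at equivalence = 0.001335/0.1600 = 0.008341 L.
At equivalence the base is fully converted to C2H5NH3+; total volume = 0.02786 L, so [C2H5NH3+] = 0.001335/0.02786 = 0.04790 M.
Ka(C2H5NH3+) = Kw/Kb = 1.0e-14 / 6.4 x 10^-4 = 1.56e-11.
[H^+] = sqrt(Ka x [C2H5NH3+]) = sqrt(1.56e-11 x 0.04790) = 8.65e-7 M.
pH = -log(8.65e-7) = 6.06.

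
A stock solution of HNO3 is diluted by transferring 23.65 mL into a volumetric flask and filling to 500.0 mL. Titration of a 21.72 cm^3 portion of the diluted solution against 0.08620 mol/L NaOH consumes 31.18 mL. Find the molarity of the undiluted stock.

n(NaOH) = 0.08620 x 0.03118 = 0.002688 mol.
n(HNO3) in the aliquot = 0.002688 mol.
[diluted HNO3] = 0.002688 / 0.02172 = 0.1237 M.
Dilution factor = 500.0/23.65 = 21.14, so [stock] = 0.1237 x 21.14 = 2.62 M.

2.62 M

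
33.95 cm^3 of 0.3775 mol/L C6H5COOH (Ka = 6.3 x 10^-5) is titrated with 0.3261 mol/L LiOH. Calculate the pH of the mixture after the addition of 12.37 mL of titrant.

3.86

Initial n(C6H5COOH) = 0.3775 x 0.03395 = 0.01282 mol.
n(LiOH) added = 0.3261 x 0.01237 = 0.004034 mol, converting that many moles of C6H5COOH to C6H5COO-.
Remaining n(C6H5COOH) = 0.008782 mol; n(C6H5COO-) = 0.004034 mol.
By Henderson-Hasselbalch, pH = pKa + log([A^-]/[HA]) = 4.20 + log(0.004034/0.008782) = 4.20 + (-0.34) = 3.86.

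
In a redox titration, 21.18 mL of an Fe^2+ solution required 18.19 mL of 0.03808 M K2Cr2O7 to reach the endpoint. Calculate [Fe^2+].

0.196 M

n(K2Cr2O7) = 0.03808 x 0.01819 = 0.0006927 mol.
From the balanced equation, 1 mol K2Cr2O7 reacts with 6 mol Fe^2+, so n(Fe^2+) = 0.0006927 x 6/1 = 0.004156 mol.
[Fe^2+] = 0.004156 / 0.02118 L = 0.196 M.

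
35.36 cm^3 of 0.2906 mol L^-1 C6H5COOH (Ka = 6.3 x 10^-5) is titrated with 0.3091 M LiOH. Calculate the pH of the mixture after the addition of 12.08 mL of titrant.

Initial n(C6H5COOH) = 0.2906 x 0.03536 = 0.01028 mol.
n(LiOH) added = 0.3091 x 0.01208 = 0.003734 mol, converting that many moles of C6H5COOH to C6H5COO-.
Remaining n(C6H5COOH) = 0.006542 mol; n(C6H5COO-) = 0.003734 mol.
By Henderson-Hasselbalch, pH = pKa + log([A^-]/[HA]) = 4.20 + log(0.003734/0.006542) = 4.20 + (-0.24) = 3.96.

3.96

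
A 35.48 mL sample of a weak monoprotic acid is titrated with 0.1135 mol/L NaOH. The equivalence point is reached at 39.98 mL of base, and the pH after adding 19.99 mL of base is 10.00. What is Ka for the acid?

1.0 x 10^-10

19.99 mL is half of the equivalence volume, so this is the half-equivalence point where [HA] = [A^-].
At half-equivalence pH = pKa, so pKa = 10.00.
Ka = 10^(-10.00) = 1.0 x 10^-10.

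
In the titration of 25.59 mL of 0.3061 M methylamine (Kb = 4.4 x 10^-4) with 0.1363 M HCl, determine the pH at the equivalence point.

5.83

n(CH3NH2) = 0.3061 x 0.02559 = 0.007833 mol; V(HCl) at equivalence = 0.007833/0.1363 = 0.05747 L.
At equivalence the base is fully converted to CH3NH3+; total volume = 0.08306 L, so [CH3NH3+] = 0.007833/0.08306 = 0.09431 M.
Ka(CH3NH3+) = Kw/Kb = 1.0e-14 / 4.4 x 10^-4 = 2.27e-11.
[H^+] = sqrt(Ka x [CH3NH3+]) = sqrt(2.27e-11 x 0.09431) = 1.46e-6 M.
pH = -log(1.46e-6) = 5.83.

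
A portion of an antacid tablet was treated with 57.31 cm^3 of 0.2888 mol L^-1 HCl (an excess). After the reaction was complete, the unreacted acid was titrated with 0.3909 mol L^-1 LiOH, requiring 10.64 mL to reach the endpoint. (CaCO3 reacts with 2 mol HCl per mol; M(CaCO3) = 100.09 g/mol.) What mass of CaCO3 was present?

0.620 g

Total n(HCl) added = 0.2888 x 0.05731 = 0.01655 mol.
n(LiOH) used = 0.3909 x 0.01064 = 0.004159 mol, which equals the excess n(HCl).
So n(HCl) consumed by the sample = 0.01655 - 0.004159 = 0.01239 mol.
n(CaCO3) = 0.01239 / 2 = 0.006196 mol.
mass = 0.006196 mol x 100.09 g/mol = 0.620 g.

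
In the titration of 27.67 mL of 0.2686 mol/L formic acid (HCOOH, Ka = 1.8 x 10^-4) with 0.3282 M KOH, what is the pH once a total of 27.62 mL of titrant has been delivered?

12.47

n(acid) = 0.2686 x 0.02767 = 0.007432 mol; n(KOH) added = 0.3282 x 0.02762 = 0.009065 mol.
Base is in excess by 0.009065 - 0.007432 = 0.001633 mol in a total volume of 0.05529 L.
[OH^-] = 0.001633/0.05529 = 0.02953 M, so pOH = 1.53 and pH = 14.00 - 1.53 = 12.47.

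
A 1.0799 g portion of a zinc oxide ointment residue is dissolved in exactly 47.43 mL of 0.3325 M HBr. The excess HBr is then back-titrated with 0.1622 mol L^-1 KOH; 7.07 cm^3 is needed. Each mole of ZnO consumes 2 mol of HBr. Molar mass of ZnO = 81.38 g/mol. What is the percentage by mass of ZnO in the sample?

55.1%

Total n(HBr) added = 0.3325 x 0.04743 = 0.01577 mol.
n(KOH) used = 0.1622 x 0.007070 = 0.001147 mol, which equals the excess n(HBr).
So n(HBr) consumed by the sample = 0.01577 - 0.001147 = 0.01462 mol.
n(ZnO) = 0.01462 / 2 = 0.007312 mol.
mass ZnO = 0.007312 x 81.38 = 0.5950 g, so %ZnO = 0.5950/1.0799 x 100 = 55.1%.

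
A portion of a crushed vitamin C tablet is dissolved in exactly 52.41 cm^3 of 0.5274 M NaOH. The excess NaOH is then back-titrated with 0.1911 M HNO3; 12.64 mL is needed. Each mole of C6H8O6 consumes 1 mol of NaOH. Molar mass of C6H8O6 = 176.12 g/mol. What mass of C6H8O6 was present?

Total n(NaOH) added = 0.5274 x 0.05241 = 0.02764 mol.
n(HNO3) used = 0.1911 x 0.01264 = 0.002416 mol, which equals the excess n(NaOH).
So n(NaOH) consumed by the sample = 0.02764 - 0.002416 = 0.02523 mol.
n(C6H8O6) = 0.02523 / 1 = 0.02523 mol.
mass = 0.02523 mol x 176.12 g/mol = 4.44 g.

4.44 g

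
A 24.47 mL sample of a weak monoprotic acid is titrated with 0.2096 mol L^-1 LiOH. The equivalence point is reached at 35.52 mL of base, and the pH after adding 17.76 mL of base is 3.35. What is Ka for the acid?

4.5 x 10^-4

17.76 mL is half of the equivalence volume, so this is the half-equivalence point where [HA] = [A^-].
At half-equivalence pH = pKa, so pKa = 3.35.
Ka = 10^(-3.35) = 4.5 x 10^-4.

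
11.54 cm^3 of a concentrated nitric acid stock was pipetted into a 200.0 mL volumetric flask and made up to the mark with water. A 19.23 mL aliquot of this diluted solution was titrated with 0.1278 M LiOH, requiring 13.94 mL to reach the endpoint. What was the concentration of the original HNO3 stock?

n(LiOH) = 0.1278 x 0.01394 = 0.001782 mol.
n(HNO3) in the aliquot = 0.001782 mol.
[diluted HNO3] = 0.001782 / 0.01923 = 0.09264 M.
Dilution factor = 200.0/11.54 = 17.33, so [stock] = 0.09264 x 17.33 = 1.61 M.

1.61 M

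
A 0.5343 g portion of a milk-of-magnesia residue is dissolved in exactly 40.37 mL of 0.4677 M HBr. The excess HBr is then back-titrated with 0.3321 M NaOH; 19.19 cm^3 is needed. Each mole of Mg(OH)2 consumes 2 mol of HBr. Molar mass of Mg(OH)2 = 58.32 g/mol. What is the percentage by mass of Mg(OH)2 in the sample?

Total n(HBr) added = 0.4677 x 0.04037 = 0.01888 mol.
n(NaOH) used = 0.3321 x 0.01919 = 0.006373 mol, which equals the excess n(HBr).
So n(HBr) consumed by the sample = 0.01888 - 0.006373 = 0.01251 mol.
n(Mg(OH)2) = 0.01251 / 2 = 0.006254 mol.
mass Mg(OH)2 = 0.006254 x 58.32 = 0.3647 g, so %Mg(OH)2 = 0.3647/0.5343 x 100 = 68.3%.

68.3%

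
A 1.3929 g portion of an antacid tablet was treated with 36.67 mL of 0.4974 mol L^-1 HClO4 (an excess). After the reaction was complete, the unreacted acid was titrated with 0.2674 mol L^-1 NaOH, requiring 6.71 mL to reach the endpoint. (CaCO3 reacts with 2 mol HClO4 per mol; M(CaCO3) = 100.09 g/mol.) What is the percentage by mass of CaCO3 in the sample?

Total n(HClO4) added = 0.4974 x 0.03667 = 0.01824 mol.
n(NaOH) used = 0.2674 x 0.006710 = 0.001794 mol, which equals the excess n(HClO4).
So n(HClO4) consumed by the sample = 0.01824 - 0.001794 = 0.01645 mol.
n(CaCO3) = 0.01645 / 2 = 0.008223 mol.
mass CaCO3 = 0.008223 x 100.09 = 0.8230 g, so %CaCO3 = 0.8230/1.3929 x 100 = 59.1%.

59.1%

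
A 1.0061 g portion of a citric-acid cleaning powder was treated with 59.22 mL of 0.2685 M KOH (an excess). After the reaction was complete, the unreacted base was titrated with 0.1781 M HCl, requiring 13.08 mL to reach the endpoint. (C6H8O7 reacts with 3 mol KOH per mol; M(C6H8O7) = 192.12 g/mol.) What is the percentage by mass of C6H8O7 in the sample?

Total n(KOH) added = 0.2685 x 0.05922 = 0.01590 mol.
n(HCl) used = 0.1781 x 0.01308 = 0.002330 mol, which equals the excess n(KOH).
So n(KOH) consumed by the sample = 0.01590 - 0.002330 = 0.01357 mol.
n(C6H8O7) = 0.01357 / 3 = 0.004524 mol.
mass C6H8O7 = 0.004524 x 192.12 = 0.8691 g, so %C6H8O7 = 0.8691/1.0061 x 100 = 86.4%.

86.4%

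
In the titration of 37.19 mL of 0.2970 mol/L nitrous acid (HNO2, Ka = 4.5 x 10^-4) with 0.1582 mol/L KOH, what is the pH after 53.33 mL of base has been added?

Initial n(HNO2) = 0.2970 x 0.03719 = 0.01105 mol.
n(KOH) added = 0.1582 x 0.05333 = 0.008437 mol, converting that many moles of HNO2 to NO2-.
Remaining n(HNO2) = 0.002609 mol; n(NO2-) = 0.008437 mol.
By Henderson-Hasselbalch, pH = pKa + log([A^-]/[HA]) = 3.35 + log(0.008437/0.002609) = 3.35 + (+0.51) = 3.86.

3.86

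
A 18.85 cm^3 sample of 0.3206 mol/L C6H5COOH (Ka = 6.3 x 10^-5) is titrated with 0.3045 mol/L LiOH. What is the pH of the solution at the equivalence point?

n(C6H5COOH) = 0.3206 x 0.01885 = 0.006043 mol; V(LiOH) at equivalence = 0.006043/0.3045 = 0.01985 L.
At equivalence all the acid is converted to C6H5COO-; total volume = 0.01885 + 0.01985 = 0.03870 L, so [C6H5COO-] = 0.006043/0.03870 = 0.1562 M.
Kb = Kw/Ka = 1.0e-14 / 6.3 x 10^-5 = 1.59e-10.
[OH^-] = sqrt(Kb x [C6H5COO-]) = sqrt(1.59e-10 x 0.1562) = 4.98e-6 M.
pOH = 5.30, so pH = 14.00 - 5.30 = 8.70.

8.70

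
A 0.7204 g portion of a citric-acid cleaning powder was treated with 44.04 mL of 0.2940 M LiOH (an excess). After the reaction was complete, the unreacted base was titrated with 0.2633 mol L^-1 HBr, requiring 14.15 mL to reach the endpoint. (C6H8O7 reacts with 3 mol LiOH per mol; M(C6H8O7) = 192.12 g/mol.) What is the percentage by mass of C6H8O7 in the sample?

Total n(LiOH) added = 0.2940 x 0.04404 = 0.01295 mol.
n(HBr) used = 0.2633 x 0.01415 = 0.003726 mol, which equals the excess n(LiOH).
So n(LiOH) consumed by the sample = 0.01295 - 0.003726 = 0.009222 mol.
n(C6H8O7) = 0.009222 / 3 = 0.003074 mol.
mass C6H8O7 = 0.003074 x 192.12 = 0.5906 g, so %C6H8O7 = 0.5906/0.7204 x 100 = 82.0%.

82.0%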